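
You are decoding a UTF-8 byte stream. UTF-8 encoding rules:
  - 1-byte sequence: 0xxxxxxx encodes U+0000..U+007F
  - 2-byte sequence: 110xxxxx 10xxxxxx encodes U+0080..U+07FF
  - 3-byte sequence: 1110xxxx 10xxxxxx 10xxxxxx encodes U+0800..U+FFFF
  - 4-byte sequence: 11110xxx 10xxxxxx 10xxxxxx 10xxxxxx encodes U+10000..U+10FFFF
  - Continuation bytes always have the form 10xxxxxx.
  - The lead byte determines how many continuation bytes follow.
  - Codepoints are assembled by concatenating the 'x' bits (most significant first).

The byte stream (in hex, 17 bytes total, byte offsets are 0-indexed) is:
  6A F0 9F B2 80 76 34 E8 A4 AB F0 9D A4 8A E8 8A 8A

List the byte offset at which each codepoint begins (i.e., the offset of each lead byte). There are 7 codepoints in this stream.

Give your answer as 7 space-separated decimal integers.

Byte[0]=6A: 1-byte ASCII. cp=U+006A
Byte[1]=F0: 4-byte lead, need 3 cont bytes. acc=0x0
Byte[2]=9F: continuation. acc=(acc<<6)|0x1F=0x1F
Byte[3]=B2: continuation. acc=(acc<<6)|0x32=0x7F2
Byte[4]=80: continuation. acc=(acc<<6)|0x00=0x1FC80
Completed: cp=U+1FC80 (starts at byte 1)
Byte[5]=76: 1-byte ASCII. cp=U+0076
Byte[6]=34: 1-byte ASCII. cp=U+0034
Byte[7]=E8: 3-byte lead, need 2 cont bytes. acc=0x8
Byte[8]=A4: continuation. acc=(acc<<6)|0x24=0x224
Byte[9]=AB: continuation. acc=(acc<<6)|0x2B=0x892B
Completed: cp=U+892B (starts at byte 7)
Byte[10]=F0: 4-byte lead, need 3 cont bytes. acc=0x0
Byte[11]=9D: continuation. acc=(acc<<6)|0x1D=0x1D
Byte[12]=A4: continuation. acc=(acc<<6)|0x24=0x764
Byte[13]=8A: continuation. acc=(acc<<6)|0x0A=0x1D90A
Completed: cp=U+1D90A (starts at byte 10)
Byte[14]=E8: 3-byte lead, need 2 cont bytes. acc=0x8
Byte[15]=8A: continuation. acc=(acc<<6)|0x0A=0x20A
Byte[16]=8A: continuation. acc=(acc<<6)|0x0A=0x828A
Completed: cp=U+828A (starts at byte 14)

Answer: 0 1 5 6 7 10 14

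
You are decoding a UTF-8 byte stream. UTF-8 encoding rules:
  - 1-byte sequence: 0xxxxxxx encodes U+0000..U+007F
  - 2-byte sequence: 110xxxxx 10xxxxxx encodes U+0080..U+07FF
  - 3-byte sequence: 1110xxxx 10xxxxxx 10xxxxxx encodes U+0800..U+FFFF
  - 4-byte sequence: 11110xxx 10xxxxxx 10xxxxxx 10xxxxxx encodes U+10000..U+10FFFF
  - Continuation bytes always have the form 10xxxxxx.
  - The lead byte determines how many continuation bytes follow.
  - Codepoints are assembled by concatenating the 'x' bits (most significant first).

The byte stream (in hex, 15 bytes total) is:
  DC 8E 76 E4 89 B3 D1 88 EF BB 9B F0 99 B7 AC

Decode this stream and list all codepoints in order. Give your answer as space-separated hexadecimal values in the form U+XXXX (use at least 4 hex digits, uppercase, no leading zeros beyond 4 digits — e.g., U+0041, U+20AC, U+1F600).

Byte[0]=DC: 2-byte lead, need 1 cont bytes. acc=0x1C
Byte[1]=8E: continuation. acc=(acc<<6)|0x0E=0x70E
Completed: cp=U+070E (starts at byte 0)
Byte[2]=76: 1-byte ASCII. cp=U+0076
Byte[3]=E4: 3-byte lead, need 2 cont bytes. acc=0x4
Byte[4]=89: continuation. acc=(acc<<6)|0x09=0x109
Byte[5]=B3: continuation. acc=(acc<<6)|0x33=0x4273
Completed: cp=U+4273 (starts at byte 3)
Byte[6]=D1: 2-byte lead, need 1 cont bytes. acc=0x11
Byte[7]=88: continuation. acc=(acc<<6)|0x08=0x448
Completed: cp=U+0448 (starts at byte 6)
Byte[8]=EF: 3-byte lead, need 2 cont bytes. acc=0xF
Byte[9]=BB: continuation. acc=(acc<<6)|0x3B=0x3FB
Byte[10]=9B: continuation. acc=(acc<<6)|0x1B=0xFEDB
Completed: cp=U+FEDB (starts at byte 8)
Byte[11]=F0: 4-byte lead, need 3 cont bytes. acc=0x0
Byte[12]=99: continuation. acc=(acc<<6)|0x19=0x19
Byte[13]=B7: continuation. acc=(acc<<6)|0x37=0x677
Byte[14]=AC: continuation. acc=(acc<<6)|0x2C=0x19DEC
Completed: cp=U+19DEC (starts at byte 11)

Answer: U+070E U+0076 U+4273 U+0448 U+FEDB U+19DEC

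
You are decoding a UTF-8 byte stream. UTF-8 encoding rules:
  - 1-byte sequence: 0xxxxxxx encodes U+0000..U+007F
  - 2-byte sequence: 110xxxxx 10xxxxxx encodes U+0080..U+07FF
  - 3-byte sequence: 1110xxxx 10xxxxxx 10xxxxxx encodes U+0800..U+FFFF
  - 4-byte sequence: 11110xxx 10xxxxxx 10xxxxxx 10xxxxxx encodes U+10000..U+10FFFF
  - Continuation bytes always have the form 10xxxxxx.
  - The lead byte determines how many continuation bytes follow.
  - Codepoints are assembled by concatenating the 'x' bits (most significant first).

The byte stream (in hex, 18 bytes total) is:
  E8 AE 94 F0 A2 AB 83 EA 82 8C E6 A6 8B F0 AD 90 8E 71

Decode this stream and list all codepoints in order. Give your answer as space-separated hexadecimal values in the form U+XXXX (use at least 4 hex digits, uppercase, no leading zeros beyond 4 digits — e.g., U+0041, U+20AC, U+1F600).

Answer: U+8B94 U+22AC3 U+A08C U+698B U+2D40E U+0071

Derivation:
Byte[0]=E8: 3-byte lead, need 2 cont bytes. acc=0x8
Byte[1]=AE: continuation. acc=(acc<<6)|0x2E=0x22E
Byte[2]=94: continuation. acc=(acc<<6)|0x14=0x8B94
Completed: cp=U+8B94 (starts at byte 0)
Byte[3]=F0: 4-byte lead, need 3 cont bytes. acc=0x0
Byte[4]=A2: continuation. acc=(acc<<6)|0x22=0x22
Byte[5]=AB: continuation. acc=(acc<<6)|0x2B=0x8AB
Byte[6]=83: continuation. acc=(acc<<6)|0x03=0x22AC3
Completed: cp=U+22AC3 (starts at byte 3)
Byte[7]=EA: 3-byte lead, need 2 cont bytes. acc=0xA
Byte[8]=82: continuation. acc=(acc<<6)|0x02=0x282
Byte[9]=8C: continuation. acc=(acc<<6)|0x0C=0xA08C
Completed: cp=U+A08C (starts at byte 7)
Byte[10]=E6: 3-byte lead, need 2 cont bytes. acc=0x6
Byte[11]=A6: continuation. acc=(acc<<6)|0x26=0x1A6
Byte[12]=8B: continuation. acc=(acc<<6)|0x0B=0x698B
Completed: cp=U+698B (starts at byte 10)
Byte[13]=F0: 4-byte lead, need 3 cont bytes. acc=0x0
Byte[14]=AD: continuation. acc=(acc<<6)|0x2D=0x2D
Byte[15]=90: continuation. acc=(acc<<6)|0x10=0xB50
Byte[16]=8E: continuation. acc=(acc<<6)|0x0E=0x2D40E
Completed: cp=U+2D40E (starts at byte 13)
Byte[17]=71: 1-byte ASCII. cp=U+0071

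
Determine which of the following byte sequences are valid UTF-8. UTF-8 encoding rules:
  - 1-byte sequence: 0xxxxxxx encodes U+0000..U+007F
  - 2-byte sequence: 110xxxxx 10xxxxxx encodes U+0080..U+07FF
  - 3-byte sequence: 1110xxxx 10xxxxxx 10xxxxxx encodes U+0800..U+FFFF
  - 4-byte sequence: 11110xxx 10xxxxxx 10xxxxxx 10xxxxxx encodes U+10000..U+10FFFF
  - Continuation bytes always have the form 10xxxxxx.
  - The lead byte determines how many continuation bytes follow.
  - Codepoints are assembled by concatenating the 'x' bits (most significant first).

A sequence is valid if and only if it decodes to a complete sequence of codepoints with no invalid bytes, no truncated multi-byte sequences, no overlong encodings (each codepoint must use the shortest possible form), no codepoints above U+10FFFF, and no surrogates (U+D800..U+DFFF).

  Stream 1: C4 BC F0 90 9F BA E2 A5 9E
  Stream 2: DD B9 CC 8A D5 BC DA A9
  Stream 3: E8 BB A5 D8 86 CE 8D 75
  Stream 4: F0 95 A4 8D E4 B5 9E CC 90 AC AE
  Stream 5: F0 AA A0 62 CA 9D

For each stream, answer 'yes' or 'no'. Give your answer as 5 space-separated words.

Answer: yes yes yes no no

Derivation:
Stream 1: decodes cleanly. VALID
Stream 2: decodes cleanly. VALID
Stream 3: decodes cleanly. VALID
Stream 4: error at byte offset 9. INVALID
Stream 5: error at byte offset 3. INVALID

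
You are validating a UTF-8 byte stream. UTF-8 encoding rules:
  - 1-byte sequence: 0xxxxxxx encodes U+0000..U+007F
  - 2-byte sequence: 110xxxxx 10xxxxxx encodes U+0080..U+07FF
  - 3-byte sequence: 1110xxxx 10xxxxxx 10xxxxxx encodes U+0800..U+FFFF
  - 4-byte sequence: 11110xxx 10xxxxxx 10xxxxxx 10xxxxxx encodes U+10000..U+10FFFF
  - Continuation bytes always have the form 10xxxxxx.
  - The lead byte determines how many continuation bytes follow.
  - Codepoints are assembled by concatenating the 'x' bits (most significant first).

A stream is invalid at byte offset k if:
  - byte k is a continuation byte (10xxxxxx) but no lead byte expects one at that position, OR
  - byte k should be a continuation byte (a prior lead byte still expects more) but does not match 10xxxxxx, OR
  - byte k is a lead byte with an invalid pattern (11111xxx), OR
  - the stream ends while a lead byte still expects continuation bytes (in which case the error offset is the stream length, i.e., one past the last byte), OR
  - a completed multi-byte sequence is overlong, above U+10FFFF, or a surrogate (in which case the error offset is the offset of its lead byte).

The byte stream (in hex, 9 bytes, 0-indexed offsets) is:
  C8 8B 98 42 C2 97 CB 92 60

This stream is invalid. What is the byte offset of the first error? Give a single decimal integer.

Answer: 2

Derivation:
Byte[0]=C8: 2-byte lead, need 1 cont bytes. acc=0x8
Byte[1]=8B: continuation. acc=(acc<<6)|0x0B=0x20B
Completed: cp=U+020B (starts at byte 0)
Byte[2]=98: INVALID lead byte (not 0xxx/110x/1110/11110)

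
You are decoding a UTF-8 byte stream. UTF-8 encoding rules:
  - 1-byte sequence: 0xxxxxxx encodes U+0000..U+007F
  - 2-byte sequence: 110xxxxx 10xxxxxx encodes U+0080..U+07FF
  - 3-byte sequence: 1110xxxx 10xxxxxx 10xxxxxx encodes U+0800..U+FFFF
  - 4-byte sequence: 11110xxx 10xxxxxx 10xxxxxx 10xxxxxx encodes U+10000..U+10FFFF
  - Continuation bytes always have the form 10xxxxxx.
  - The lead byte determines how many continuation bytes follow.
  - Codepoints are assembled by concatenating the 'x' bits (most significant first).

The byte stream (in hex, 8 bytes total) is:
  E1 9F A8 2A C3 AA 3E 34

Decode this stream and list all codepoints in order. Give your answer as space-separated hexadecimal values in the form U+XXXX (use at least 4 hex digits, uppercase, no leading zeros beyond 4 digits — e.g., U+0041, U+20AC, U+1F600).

Byte[0]=E1: 3-byte lead, need 2 cont bytes. acc=0x1
Byte[1]=9F: continuation. acc=(acc<<6)|0x1F=0x5F
Byte[2]=A8: continuation. acc=(acc<<6)|0x28=0x17E8
Completed: cp=U+17E8 (starts at byte 0)
Byte[3]=2A: 1-byte ASCII. cp=U+002A
Byte[4]=C3: 2-byte lead, need 1 cont bytes. acc=0x3
Byte[5]=AA: continuation. acc=(acc<<6)|0x2A=0xEA
Completed: cp=U+00EA (starts at byte 4)
Byte[6]=3E: 1-byte ASCII. cp=U+003E
Byte[7]=34: 1-byte ASCII. cp=U+0034

Answer: U+17E8 U+002A U+00EA U+003E U+0034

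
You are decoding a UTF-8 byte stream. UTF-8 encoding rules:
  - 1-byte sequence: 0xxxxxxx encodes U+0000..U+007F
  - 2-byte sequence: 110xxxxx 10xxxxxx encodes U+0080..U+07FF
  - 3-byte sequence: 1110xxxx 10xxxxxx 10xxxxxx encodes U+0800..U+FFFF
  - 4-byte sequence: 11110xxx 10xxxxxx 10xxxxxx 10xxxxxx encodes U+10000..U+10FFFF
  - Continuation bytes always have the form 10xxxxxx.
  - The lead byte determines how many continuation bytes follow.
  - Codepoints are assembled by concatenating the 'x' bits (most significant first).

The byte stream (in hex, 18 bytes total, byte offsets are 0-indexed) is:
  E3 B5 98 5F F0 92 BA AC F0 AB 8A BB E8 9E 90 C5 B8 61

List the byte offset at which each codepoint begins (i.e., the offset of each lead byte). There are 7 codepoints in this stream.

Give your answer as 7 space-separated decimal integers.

Byte[0]=E3: 3-byte lead, need 2 cont bytes. acc=0x3
Byte[1]=B5: continuation. acc=(acc<<6)|0x35=0xF5
Byte[2]=98: continuation. acc=(acc<<6)|0x18=0x3D58
Completed: cp=U+3D58 (starts at byte 0)
Byte[3]=5F: 1-byte ASCII. cp=U+005F
Byte[4]=F0: 4-byte lead, need 3 cont bytes. acc=0x0
Byte[5]=92: continuation. acc=(acc<<6)|0x12=0x12
Byte[6]=BA: continuation. acc=(acc<<6)|0x3A=0x4BA
Byte[7]=AC: continuation. acc=(acc<<6)|0x2C=0x12EAC
Completed: cp=U+12EAC (starts at byte 4)
Byte[8]=F0: 4-byte lead, need 3 cont bytes. acc=0x0
Byte[9]=AB: continuation. acc=(acc<<6)|0x2B=0x2B
Byte[10]=8A: continuation. acc=(acc<<6)|0x0A=0xACA
Byte[11]=BB: continuation. acc=(acc<<6)|0x3B=0x2B2BB
Completed: cp=U+2B2BB (starts at byte 8)
Byte[12]=E8: 3-byte lead, need 2 cont bytes. acc=0x8
Byte[13]=9E: continuation. acc=(acc<<6)|0x1E=0x21E
Byte[14]=90: continuation. acc=(acc<<6)|0x10=0x8790
Completed: cp=U+8790 (starts at byte 12)
Byte[15]=C5: 2-byte lead, need 1 cont bytes. acc=0x5
Byte[16]=B8: continuation. acc=(acc<<6)|0x38=0x178
Completed: cp=U+0178 (starts at byte 15)
Byte[17]=61: 1-byte ASCII. cp=U+0061

Answer: 0 3 4 8 12 15 17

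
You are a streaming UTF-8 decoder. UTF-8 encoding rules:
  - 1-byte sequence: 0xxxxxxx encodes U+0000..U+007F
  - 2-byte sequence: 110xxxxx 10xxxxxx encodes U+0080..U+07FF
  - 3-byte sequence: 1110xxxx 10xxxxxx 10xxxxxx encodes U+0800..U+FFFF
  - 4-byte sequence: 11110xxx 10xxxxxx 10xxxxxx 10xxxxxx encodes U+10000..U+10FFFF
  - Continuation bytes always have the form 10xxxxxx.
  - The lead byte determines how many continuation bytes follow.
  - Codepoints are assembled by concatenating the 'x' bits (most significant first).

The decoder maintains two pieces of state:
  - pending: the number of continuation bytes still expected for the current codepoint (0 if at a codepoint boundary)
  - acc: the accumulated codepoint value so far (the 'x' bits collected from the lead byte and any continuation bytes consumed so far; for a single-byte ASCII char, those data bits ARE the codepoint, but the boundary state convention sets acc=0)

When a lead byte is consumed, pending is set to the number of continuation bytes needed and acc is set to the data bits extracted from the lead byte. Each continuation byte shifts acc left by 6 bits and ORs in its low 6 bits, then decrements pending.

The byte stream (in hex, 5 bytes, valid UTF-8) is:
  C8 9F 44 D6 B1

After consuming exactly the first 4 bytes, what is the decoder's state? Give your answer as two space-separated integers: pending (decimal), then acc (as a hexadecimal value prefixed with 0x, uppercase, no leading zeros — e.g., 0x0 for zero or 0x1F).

Answer: 1 0x16

Derivation:
Byte[0]=C8: 2-byte lead. pending=1, acc=0x8
Byte[1]=9F: continuation. acc=(acc<<6)|0x1F=0x21F, pending=0
Byte[2]=44: 1-byte. pending=0, acc=0x0
Byte[3]=D6: 2-byte lead. pending=1, acc=0x16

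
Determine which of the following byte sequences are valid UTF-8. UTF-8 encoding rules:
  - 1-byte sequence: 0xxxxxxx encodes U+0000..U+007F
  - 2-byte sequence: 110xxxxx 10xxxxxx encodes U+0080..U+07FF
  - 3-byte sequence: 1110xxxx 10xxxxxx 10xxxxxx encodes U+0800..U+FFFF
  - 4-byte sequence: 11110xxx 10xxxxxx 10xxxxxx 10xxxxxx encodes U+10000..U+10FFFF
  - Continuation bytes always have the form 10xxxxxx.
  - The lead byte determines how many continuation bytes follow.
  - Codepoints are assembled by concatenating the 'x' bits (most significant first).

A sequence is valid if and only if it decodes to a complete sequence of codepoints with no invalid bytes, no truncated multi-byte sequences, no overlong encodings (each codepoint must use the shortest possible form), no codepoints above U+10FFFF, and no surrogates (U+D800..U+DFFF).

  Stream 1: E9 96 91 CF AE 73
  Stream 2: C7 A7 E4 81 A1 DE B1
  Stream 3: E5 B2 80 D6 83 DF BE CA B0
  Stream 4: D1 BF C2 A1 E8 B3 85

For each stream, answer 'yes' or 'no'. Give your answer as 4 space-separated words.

Stream 1: decodes cleanly. VALID
Stream 2: decodes cleanly. VALID
Stream 3: decodes cleanly. VALID
Stream 4: decodes cleanly. VALID

Answer: yes yes yes yes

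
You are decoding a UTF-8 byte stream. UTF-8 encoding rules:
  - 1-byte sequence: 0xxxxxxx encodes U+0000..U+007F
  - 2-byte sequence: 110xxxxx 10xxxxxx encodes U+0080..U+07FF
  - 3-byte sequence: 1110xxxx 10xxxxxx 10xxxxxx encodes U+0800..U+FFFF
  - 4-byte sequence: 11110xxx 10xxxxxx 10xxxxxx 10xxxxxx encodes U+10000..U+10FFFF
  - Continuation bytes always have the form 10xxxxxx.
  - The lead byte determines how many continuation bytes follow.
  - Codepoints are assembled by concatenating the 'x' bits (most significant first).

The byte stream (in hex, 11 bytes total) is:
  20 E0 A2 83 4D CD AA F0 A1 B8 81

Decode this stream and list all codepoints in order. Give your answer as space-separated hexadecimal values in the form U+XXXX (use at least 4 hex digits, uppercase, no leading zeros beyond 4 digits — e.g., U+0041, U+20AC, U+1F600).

Byte[0]=20: 1-byte ASCII. cp=U+0020
Byte[1]=E0: 3-byte lead, need 2 cont bytes. acc=0x0
Byte[2]=A2: continuation. acc=(acc<<6)|0x22=0x22
Byte[3]=83: continuation. acc=(acc<<6)|0x03=0x883
Completed: cp=U+0883 (starts at byte 1)
Byte[4]=4D: 1-byte ASCII. cp=U+004D
Byte[5]=CD: 2-byte lead, need 1 cont bytes. acc=0xD
Byte[6]=AA: continuation. acc=(acc<<6)|0x2A=0x36A
Completed: cp=U+036A (starts at byte 5)
Byte[7]=F0: 4-byte lead, need 3 cont bytes. acc=0x0
Byte[8]=A1: continuation. acc=(acc<<6)|0x21=0x21
Byte[9]=B8: continuation. acc=(acc<<6)|0x38=0x878
Byte[10]=81: continuation. acc=(acc<<6)|0x01=0x21E01
Completed: cp=U+21E01 (starts at byte 7)

Answer: U+0020 U+0883 U+004D U+036A U+21E01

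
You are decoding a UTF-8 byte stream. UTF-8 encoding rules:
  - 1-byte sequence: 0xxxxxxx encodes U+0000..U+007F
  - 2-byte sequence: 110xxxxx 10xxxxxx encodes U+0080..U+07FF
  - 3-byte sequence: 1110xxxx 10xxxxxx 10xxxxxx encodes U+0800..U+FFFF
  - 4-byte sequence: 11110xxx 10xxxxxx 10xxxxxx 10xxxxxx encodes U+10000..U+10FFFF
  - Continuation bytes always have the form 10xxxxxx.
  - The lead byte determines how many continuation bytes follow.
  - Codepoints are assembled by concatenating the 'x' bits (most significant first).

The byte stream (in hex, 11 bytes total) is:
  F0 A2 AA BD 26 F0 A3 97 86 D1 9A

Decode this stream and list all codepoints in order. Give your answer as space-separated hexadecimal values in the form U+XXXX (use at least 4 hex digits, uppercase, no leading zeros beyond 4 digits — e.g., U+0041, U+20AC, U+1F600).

Answer: U+22ABD U+0026 U+235C6 U+045A

Derivation:
Byte[0]=F0: 4-byte lead, need 3 cont bytes. acc=0x0
Byte[1]=A2: continuation. acc=(acc<<6)|0x22=0x22
Byte[2]=AA: continuation. acc=(acc<<6)|0x2A=0x8AA
Byte[3]=BD: continuation. acc=(acc<<6)|0x3D=0x22ABD
Completed: cp=U+22ABD (starts at byte 0)
Byte[4]=26: 1-byte ASCII. cp=U+0026
Byte[5]=F0: 4-byte lead, need 3 cont bytes. acc=0x0
Byte[6]=A3: continuation. acc=(acc<<6)|0x23=0x23
Byte[7]=97: continuation. acc=(acc<<6)|0x17=0x8D7
Byte[8]=86: continuation. acc=(acc<<6)|0x06=0x235C6
Completed: cp=U+235C6 (starts at byte 5)
Byte[9]=D1: 2-byte lead, need 1 cont bytes. acc=0x11
Byte[10]=9A: continuation. acc=(acc<<6)|0x1A=0x45A
Completed: cp=U+045A (starts at byte 9)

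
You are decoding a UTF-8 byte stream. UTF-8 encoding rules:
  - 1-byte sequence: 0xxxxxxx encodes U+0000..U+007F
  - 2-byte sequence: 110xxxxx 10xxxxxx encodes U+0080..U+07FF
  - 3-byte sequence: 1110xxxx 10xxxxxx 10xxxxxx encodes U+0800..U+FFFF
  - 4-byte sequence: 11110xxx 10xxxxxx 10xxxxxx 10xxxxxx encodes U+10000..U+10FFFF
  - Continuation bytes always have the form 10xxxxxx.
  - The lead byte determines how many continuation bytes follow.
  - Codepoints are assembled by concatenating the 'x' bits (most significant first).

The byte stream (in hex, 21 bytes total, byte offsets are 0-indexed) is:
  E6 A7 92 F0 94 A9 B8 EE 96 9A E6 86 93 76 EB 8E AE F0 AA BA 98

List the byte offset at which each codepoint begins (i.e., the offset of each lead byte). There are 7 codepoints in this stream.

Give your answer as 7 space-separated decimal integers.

Byte[0]=E6: 3-byte lead, need 2 cont bytes. acc=0x6
Byte[1]=A7: continuation. acc=(acc<<6)|0x27=0x1A7
Byte[2]=92: continuation. acc=(acc<<6)|0x12=0x69D2
Completed: cp=U+69D2 (starts at byte 0)
Byte[3]=F0: 4-byte lead, need 3 cont bytes. acc=0x0
Byte[4]=94: continuation. acc=(acc<<6)|0x14=0x14
Byte[5]=A9: continuation. acc=(acc<<6)|0x29=0x529
Byte[6]=B8: continuation. acc=(acc<<6)|0x38=0x14A78
Completed: cp=U+14A78 (starts at byte 3)
Byte[7]=EE: 3-byte lead, need 2 cont bytes. acc=0xE
Byte[8]=96: continuation. acc=(acc<<6)|0x16=0x396
Byte[9]=9A: continuation. acc=(acc<<6)|0x1A=0xE59A
Completed: cp=U+E59A (starts at byte 7)
Byte[10]=E6: 3-byte lead, need 2 cont bytes. acc=0x6
Byte[11]=86: continuation. acc=(acc<<6)|0x06=0x186
Byte[12]=93: continuation. acc=(acc<<6)|0x13=0x6193
Completed: cp=U+6193 (starts at byte 10)
Byte[13]=76: 1-byte ASCII. cp=U+0076
Byte[14]=EB: 3-byte lead, need 2 cont bytes. acc=0xB
Byte[15]=8E: continuation. acc=(acc<<6)|0x0E=0x2CE
Byte[16]=AE: continuation. acc=(acc<<6)|0x2E=0xB3AE
Completed: cp=U+B3AE (starts at byte 14)
Byte[17]=F0: 4-byte lead, need 3 cont bytes. acc=0x0
Byte[18]=AA: continuation. acc=(acc<<6)|0x2A=0x2A
Byte[19]=BA: continuation. acc=(acc<<6)|0x3A=0xABA
Byte[20]=98: continuation. acc=(acc<<6)|0x18=0x2AE98
Completed: cp=U+2AE98 (starts at byte 17)

Answer: 0 3 7 10 13 14 17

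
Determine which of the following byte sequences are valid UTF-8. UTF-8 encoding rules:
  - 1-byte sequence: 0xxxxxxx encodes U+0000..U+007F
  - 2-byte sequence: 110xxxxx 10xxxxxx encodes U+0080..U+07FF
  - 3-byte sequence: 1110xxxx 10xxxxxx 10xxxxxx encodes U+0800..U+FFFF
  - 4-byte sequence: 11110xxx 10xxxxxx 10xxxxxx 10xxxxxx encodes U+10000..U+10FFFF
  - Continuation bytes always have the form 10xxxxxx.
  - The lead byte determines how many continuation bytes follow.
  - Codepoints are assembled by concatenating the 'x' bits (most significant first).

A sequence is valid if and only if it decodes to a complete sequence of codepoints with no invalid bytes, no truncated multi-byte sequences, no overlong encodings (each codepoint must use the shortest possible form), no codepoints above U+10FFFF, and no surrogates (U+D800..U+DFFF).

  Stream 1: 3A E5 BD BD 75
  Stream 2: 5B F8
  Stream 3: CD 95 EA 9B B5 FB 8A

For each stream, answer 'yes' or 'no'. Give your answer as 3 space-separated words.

Stream 1: decodes cleanly. VALID
Stream 2: error at byte offset 1. INVALID
Stream 3: error at byte offset 5. INVALID

Answer: yes no no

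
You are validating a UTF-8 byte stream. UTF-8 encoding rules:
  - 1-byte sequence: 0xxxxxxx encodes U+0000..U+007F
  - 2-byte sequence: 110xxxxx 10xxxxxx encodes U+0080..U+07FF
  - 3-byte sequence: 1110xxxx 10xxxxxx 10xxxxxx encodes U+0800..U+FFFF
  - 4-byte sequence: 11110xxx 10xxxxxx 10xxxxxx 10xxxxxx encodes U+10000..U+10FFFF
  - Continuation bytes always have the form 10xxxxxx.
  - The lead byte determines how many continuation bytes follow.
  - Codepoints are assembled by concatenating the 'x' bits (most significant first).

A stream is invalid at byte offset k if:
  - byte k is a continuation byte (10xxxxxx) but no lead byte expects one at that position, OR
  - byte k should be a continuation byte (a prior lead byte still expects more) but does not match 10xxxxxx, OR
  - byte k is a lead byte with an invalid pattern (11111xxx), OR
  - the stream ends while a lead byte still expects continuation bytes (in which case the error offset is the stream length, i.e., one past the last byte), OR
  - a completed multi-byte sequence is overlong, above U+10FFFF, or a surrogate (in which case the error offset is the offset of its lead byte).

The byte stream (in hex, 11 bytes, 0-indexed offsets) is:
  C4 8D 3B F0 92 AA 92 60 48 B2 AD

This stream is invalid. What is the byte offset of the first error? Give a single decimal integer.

Answer: 9

Derivation:
Byte[0]=C4: 2-byte lead, need 1 cont bytes. acc=0x4
Byte[1]=8D: continuation. acc=(acc<<6)|0x0D=0x10D
Completed: cp=U+010D (starts at byte 0)
Byte[2]=3B: 1-byte ASCII. cp=U+003B
Byte[3]=F0: 4-byte lead, need 3 cont bytes. acc=0x0
Byte[4]=92: continuation. acc=(acc<<6)|0x12=0x12
Byte[5]=AA: continuation. acc=(acc<<6)|0x2A=0x4AA
Byte[6]=92: continuation. acc=(acc<<6)|0x12=0x12A92
Completed: cp=U+12A92 (starts at byte 3)
Byte[7]=60: 1-byte ASCII. cp=U+0060
Byte[8]=48: 1-byte ASCII. cp=U+0048
Byte[9]=B2: INVALID lead byte (not 0xxx/110x/1110/11110)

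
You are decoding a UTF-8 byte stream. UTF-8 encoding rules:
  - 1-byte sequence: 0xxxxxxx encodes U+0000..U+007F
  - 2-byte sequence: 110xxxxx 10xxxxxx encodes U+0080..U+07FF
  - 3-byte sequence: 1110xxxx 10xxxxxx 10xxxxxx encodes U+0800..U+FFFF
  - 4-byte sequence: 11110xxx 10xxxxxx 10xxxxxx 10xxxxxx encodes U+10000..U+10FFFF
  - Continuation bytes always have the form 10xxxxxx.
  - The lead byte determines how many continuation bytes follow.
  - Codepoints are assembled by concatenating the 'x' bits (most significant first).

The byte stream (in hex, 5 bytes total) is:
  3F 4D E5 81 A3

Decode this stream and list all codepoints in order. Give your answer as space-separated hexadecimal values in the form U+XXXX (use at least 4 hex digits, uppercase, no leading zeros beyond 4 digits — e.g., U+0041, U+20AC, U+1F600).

Answer: U+003F U+004D U+5063

Derivation:
Byte[0]=3F: 1-byte ASCII. cp=U+003F
Byte[1]=4D: 1-byte ASCII. cp=U+004D
Byte[2]=E5: 3-byte lead, need 2 cont bytes. acc=0x5
Byte[3]=81: continuation. acc=(acc<<6)|0x01=0x141
Byte[4]=A3: continuation. acc=(acc<<6)|0x23=0x5063
Completed: cp=U+5063 (starts at byte 2)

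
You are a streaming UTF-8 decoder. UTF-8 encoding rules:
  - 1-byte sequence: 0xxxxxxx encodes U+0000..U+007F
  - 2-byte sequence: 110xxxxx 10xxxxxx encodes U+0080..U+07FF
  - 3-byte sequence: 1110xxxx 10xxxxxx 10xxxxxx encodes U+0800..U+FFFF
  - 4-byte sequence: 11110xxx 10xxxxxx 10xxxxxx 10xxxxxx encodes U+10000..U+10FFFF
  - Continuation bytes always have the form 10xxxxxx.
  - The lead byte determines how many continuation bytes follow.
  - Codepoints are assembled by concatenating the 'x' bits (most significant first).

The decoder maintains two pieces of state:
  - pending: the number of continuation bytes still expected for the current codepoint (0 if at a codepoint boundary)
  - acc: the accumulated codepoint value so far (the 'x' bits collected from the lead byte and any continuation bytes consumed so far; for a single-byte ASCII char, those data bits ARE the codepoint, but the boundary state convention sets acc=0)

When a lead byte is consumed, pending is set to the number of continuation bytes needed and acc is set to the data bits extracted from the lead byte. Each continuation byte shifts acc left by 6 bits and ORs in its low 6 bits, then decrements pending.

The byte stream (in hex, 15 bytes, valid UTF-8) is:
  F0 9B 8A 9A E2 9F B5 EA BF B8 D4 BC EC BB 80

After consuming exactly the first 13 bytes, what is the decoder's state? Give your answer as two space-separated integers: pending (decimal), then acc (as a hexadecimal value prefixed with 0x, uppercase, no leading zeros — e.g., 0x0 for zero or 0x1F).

Answer: 2 0xC

Derivation:
Byte[0]=F0: 4-byte lead. pending=3, acc=0x0
Byte[1]=9B: continuation. acc=(acc<<6)|0x1B=0x1B, pending=2
Byte[2]=8A: continuation. acc=(acc<<6)|0x0A=0x6CA, pending=1
Byte[3]=9A: continuation. acc=(acc<<6)|0x1A=0x1B29A, pending=0
Byte[4]=E2: 3-byte lead. pending=2, acc=0x2
Byte[5]=9F: continuation. acc=(acc<<6)|0x1F=0x9F, pending=1
Byte[6]=B5: continuation. acc=(acc<<6)|0x35=0x27F5, pending=0
Byte[7]=EA: 3-byte lead. pending=2, acc=0xA
Byte[8]=BF: continuation. acc=(acc<<6)|0x3F=0x2BF, pending=1
Byte[9]=B8: continuation. acc=(acc<<6)|0x38=0xAFF8, pending=0
Byte[10]=D4: 2-byte lead. pending=1, acc=0x14
Byte[11]=BC: continuation. acc=(acc<<6)|0x3C=0x53C, pending=0
Byte[12]=EC: 3-byte lead. pending=2, acc=0xC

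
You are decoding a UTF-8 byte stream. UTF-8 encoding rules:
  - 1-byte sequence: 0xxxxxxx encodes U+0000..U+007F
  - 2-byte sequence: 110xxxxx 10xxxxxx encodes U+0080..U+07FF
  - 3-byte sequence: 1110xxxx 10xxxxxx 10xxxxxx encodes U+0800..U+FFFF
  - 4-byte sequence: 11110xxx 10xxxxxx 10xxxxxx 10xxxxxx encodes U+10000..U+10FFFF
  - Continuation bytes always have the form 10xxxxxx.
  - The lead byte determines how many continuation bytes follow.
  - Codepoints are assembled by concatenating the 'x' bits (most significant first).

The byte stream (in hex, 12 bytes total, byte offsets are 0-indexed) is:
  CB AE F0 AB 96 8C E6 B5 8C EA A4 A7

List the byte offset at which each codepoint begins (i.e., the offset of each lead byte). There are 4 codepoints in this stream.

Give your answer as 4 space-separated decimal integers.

Byte[0]=CB: 2-byte lead, need 1 cont bytes. acc=0xB
Byte[1]=AE: continuation. acc=(acc<<6)|0x2E=0x2EE
Completed: cp=U+02EE (starts at byte 0)
Byte[2]=F0: 4-byte lead, need 3 cont bytes. acc=0x0
Byte[3]=AB: continuation. acc=(acc<<6)|0x2B=0x2B
Byte[4]=96: continuation. acc=(acc<<6)|0x16=0xAD6
Byte[5]=8C: continuation. acc=(acc<<6)|0x0C=0x2B58C
Completed: cp=U+2B58C (starts at byte 2)
Byte[6]=E6: 3-byte lead, need 2 cont bytes. acc=0x6
Byte[7]=B5: continuation. acc=(acc<<6)|0x35=0x1B5
Byte[8]=8C: continuation. acc=(acc<<6)|0x0C=0x6D4C
Completed: cp=U+6D4C (starts at byte 6)
Byte[9]=EA: 3-byte lead, need 2 cont bytes. acc=0xA
Byte[10]=A4: continuation. acc=(acc<<6)|0x24=0x2A4
Byte[11]=A7: continuation. acc=(acc<<6)|0x27=0xA927
Completed: cp=U+A927 (starts at byte 9)

Answer: 0 2 6 9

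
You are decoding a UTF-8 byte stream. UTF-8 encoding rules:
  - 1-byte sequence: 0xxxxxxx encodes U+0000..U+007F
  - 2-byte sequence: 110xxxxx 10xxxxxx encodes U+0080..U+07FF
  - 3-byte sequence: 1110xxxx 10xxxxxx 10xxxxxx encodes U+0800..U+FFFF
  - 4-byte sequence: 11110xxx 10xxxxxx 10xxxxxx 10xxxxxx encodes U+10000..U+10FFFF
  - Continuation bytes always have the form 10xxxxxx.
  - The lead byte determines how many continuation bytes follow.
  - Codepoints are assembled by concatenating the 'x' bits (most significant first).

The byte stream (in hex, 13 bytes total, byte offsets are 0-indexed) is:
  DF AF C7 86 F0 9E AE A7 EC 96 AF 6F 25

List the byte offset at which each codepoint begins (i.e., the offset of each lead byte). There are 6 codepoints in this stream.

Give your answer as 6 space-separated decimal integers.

Byte[0]=DF: 2-byte lead, need 1 cont bytes. acc=0x1F
Byte[1]=AF: continuation. acc=(acc<<6)|0x2F=0x7EF
Completed: cp=U+07EF (starts at byte 0)
Byte[2]=C7: 2-byte lead, need 1 cont bytes. acc=0x7
Byte[3]=86: continuation. acc=(acc<<6)|0x06=0x1C6
Completed: cp=U+01C6 (starts at byte 2)
Byte[4]=F0: 4-byte lead, need 3 cont bytes. acc=0x0
Byte[5]=9E: continuation. acc=(acc<<6)|0x1E=0x1E
Byte[6]=AE: continuation. acc=(acc<<6)|0x2E=0x7AE
Byte[7]=A7: continuation. acc=(acc<<6)|0x27=0x1EBA7
Completed: cp=U+1EBA7 (starts at byte 4)
Byte[8]=EC: 3-byte lead, need 2 cont bytes. acc=0xC
Byte[9]=96: continuation. acc=(acc<<6)|0x16=0x316
Byte[10]=AF: continuation. acc=(acc<<6)|0x2F=0xC5AF
Completed: cp=U+C5AF (starts at byte 8)
Byte[11]=6F: 1-byte ASCII. cp=U+006F
Byte[12]=25: 1-byte ASCII. cp=U+0025

Answer: 0 2 4 8 11 12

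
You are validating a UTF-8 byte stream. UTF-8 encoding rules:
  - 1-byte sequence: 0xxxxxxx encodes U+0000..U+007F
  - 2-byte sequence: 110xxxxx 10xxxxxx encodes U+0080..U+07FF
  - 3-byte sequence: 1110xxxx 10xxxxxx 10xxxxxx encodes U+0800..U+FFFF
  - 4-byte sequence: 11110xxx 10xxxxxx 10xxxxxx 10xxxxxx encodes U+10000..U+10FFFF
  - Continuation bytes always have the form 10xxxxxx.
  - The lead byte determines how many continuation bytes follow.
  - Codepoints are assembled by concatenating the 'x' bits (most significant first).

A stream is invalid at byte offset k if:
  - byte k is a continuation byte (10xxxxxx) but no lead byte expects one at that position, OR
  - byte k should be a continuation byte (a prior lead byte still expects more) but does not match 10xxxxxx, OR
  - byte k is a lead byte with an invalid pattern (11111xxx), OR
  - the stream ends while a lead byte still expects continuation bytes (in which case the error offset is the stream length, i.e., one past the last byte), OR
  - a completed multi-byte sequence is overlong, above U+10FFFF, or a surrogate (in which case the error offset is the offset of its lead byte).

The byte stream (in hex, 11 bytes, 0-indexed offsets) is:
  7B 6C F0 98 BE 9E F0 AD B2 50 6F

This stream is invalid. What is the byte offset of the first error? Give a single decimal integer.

Byte[0]=7B: 1-byte ASCII. cp=U+007B
Byte[1]=6C: 1-byte ASCII. cp=U+006C
Byte[2]=F0: 4-byte lead, need 3 cont bytes. acc=0x0
Byte[3]=98: continuation. acc=(acc<<6)|0x18=0x18
Byte[4]=BE: continuation. acc=(acc<<6)|0x3E=0x63E
Byte[5]=9E: continuation. acc=(acc<<6)|0x1E=0x18F9E
Completed: cp=U+18F9E (starts at byte 2)
Byte[6]=F0: 4-byte lead, need 3 cont bytes. acc=0x0
Byte[7]=AD: continuation. acc=(acc<<6)|0x2D=0x2D
Byte[8]=B2: continuation. acc=(acc<<6)|0x32=0xB72
Byte[9]=50: expected 10xxxxxx continuation. INVALID

Answer: 9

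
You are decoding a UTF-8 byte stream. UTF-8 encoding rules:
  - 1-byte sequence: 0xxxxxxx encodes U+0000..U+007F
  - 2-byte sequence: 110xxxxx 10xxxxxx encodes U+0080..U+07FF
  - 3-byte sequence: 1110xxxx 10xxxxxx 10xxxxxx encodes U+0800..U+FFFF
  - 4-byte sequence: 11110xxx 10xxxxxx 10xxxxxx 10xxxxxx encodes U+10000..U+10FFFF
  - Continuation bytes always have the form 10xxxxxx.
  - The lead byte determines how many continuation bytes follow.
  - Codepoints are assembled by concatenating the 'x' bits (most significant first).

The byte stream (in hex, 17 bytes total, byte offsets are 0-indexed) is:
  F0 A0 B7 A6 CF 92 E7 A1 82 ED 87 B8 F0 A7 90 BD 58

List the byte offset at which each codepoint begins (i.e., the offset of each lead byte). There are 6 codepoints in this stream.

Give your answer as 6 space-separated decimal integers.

Byte[0]=F0: 4-byte lead, need 3 cont bytes. acc=0x0
Byte[1]=A0: continuation. acc=(acc<<6)|0x20=0x20
Byte[2]=B7: continuation. acc=(acc<<6)|0x37=0x837
Byte[3]=A6: continuation. acc=(acc<<6)|0x26=0x20DE6
Completed: cp=U+20DE6 (starts at byte 0)
Byte[4]=CF: 2-byte lead, need 1 cont bytes. acc=0xF
Byte[5]=92: continuation. acc=(acc<<6)|0x12=0x3D2
Completed: cp=U+03D2 (starts at byte 4)
Byte[6]=E7: 3-byte lead, need 2 cont bytes. acc=0x7
Byte[7]=A1: continuation. acc=(acc<<6)|0x21=0x1E1
Byte[8]=82: continuation. acc=(acc<<6)|0x02=0x7842
Completed: cp=U+7842 (starts at byte 6)
Byte[9]=ED: 3-byte lead, need 2 cont bytes. acc=0xD
Byte[10]=87: continuation. acc=(acc<<6)|0x07=0x347
Byte[11]=B8: continuation. acc=(acc<<6)|0x38=0xD1F8
Completed: cp=U+D1F8 (starts at byte 9)
Byte[12]=F0: 4-byte lead, need 3 cont bytes. acc=0x0
Byte[13]=A7: continuation. acc=(acc<<6)|0x27=0x27
Byte[14]=90: continuation. acc=(acc<<6)|0x10=0x9D0
Byte[15]=BD: continuation. acc=(acc<<6)|0x3D=0x2743D
Completed: cp=U+2743D (starts at byte 12)
Byte[16]=58: 1-byte ASCII. cp=U+0058

Answer: 0 4 6 9 12 16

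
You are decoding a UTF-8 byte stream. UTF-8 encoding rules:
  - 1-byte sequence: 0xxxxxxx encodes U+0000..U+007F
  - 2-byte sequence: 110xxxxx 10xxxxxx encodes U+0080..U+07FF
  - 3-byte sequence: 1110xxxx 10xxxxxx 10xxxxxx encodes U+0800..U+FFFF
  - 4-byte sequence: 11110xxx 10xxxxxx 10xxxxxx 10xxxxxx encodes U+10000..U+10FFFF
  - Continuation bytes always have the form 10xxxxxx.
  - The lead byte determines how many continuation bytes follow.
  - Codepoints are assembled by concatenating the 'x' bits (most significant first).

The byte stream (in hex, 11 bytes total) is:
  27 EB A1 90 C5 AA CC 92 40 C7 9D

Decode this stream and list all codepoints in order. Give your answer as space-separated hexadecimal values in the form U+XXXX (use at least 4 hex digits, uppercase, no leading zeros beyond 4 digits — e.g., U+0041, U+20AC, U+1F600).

Answer: U+0027 U+B850 U+016A U+0312 U+0040 U+01DD

Derivation:
Byte[0]=27: 1-byte ASCII. cp=U+0027
Byte[1]=EB: 3-byte lead, need 2 cont bytes. acc=0xB
Byte[2]=A1: continuation. acc=(acc<<6)|0x21=0x2E1
Byte[3]=90: continuation. acc=(acc<<6)|0x10=0xB850
Completed: cp=U+B850 (starts at byte 1)
Byte[4]=C5: 2-byte lead, need 1 cont bytes. acc=0x5
Byte[5]=AA: continuation. acc=(acc<<6)|0x2A=0x16A
Completed: cp=U+016A (starts at byte 4)
Byte[6]=CC: 2-byte lead, need 1 cont bytes. acc=0xC
Byte[7]=92: continuation. acc=(acc<<6)|0x12=0x312
Completed: cp=U+0312 (starts at byte 6)
Byte[8]=40: 1-byte ASCII. cp=U+0040
Byte[9]=C7: 2-byte lead, need 1 cont bytes. acc=0x7
Byte[10]=9D: continuation. acc=(acc<<6)|0x1D=0x1DD
Completed: cp=U+01DD (starts at byte 9)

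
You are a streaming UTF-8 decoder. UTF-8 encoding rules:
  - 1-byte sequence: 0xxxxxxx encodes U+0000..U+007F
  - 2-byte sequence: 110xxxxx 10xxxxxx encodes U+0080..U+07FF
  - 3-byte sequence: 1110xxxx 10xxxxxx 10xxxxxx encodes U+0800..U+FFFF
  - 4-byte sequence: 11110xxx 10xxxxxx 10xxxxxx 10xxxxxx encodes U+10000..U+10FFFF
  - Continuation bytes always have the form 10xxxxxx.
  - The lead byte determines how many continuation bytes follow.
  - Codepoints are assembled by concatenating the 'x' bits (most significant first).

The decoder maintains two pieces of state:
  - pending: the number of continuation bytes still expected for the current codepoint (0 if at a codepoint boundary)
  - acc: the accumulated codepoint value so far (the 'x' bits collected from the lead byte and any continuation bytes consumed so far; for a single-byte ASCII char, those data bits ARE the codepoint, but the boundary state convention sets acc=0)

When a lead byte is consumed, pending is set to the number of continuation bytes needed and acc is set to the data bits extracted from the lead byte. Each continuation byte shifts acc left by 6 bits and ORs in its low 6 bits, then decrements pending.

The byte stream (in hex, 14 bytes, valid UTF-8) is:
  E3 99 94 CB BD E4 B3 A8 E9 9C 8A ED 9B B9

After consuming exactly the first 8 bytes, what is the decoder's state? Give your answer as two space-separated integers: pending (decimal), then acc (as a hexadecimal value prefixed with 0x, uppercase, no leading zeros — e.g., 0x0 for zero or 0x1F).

Answer: 0 0x4CE8

Derivation:
Byte[0]=E3: 3-byte lead. pending=2, acc=0x3
Byte[1]=99: continuation. acc=(acc<<6)|0x19=0xD9, pending=1
Byte[2]=94: continuation. acc=(acc<<6)|0x14=0x3654, pending=0
Byte[3]=CB: 2-byte lead. pending=1, acc=0xB
Byte[4]=BD: continuation. acc=(acc<<6)|0x3D=0x2FD, pending=0
Byte[5]=E4: 3-byte lead. pending=2, acc=0x4
Byte[6]=B3: continuation. acc=(acc<<6)|0x33=0x133, pending=1
Byte[7]=A8: continuation. acc=(acc<<6)|0x28=0x4CE8, pending=0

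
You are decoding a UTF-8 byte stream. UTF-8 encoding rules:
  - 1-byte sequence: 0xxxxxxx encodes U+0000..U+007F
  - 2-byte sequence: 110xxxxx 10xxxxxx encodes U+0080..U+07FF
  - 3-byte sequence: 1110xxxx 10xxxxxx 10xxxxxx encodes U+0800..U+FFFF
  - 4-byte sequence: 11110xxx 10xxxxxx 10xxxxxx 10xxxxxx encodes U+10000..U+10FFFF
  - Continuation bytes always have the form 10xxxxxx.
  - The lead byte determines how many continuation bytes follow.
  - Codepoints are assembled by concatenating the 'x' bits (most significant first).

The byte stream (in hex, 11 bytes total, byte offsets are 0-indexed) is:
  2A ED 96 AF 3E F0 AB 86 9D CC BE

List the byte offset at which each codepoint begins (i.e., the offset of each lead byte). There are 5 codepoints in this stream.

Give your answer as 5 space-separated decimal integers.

Answer: 0 1 4 5 9

Derivation:
Byte[0]=2A: 1-byte ASCII. cp=U+002A
Byte[1]=ED: 3-byte lead, need 2 cont bytes. acc=0xD
Byte[2]=96: continuation. acc=(acc<<6)|0x16=0x356
Byte[3]=AF: continuation. acc=(acc<<6)|0x2F=0xD5AF
Completed: cp=U+D5AF (starts at byte 1)
Byte[4]=3E: 1-byte ASCII. cp=U+003E
Byte[5]=F0: 4-byte lead, need 3 cont bytes. acc=0x0
Byte[6]=AB: continuation. acc=(acc<<6)|0x2B=0x2B
Byte[7]=86: continuation. acc=(acc<<6)|0x06=0xAC6
Byte[8]=9D: continuation. acc=(acc<<6)|0x1D=0x2B19D
Completed: cp=U+2B19D (starts at byte 5)
Byte[9]=CC: 2-byte lead, need 1 cont bytes. acc=0xC
Byte[10]=BE: continuation. acc=(acc<<6)|0x3E=0x33E
Completed: cp=U+033E (starts at byte 9)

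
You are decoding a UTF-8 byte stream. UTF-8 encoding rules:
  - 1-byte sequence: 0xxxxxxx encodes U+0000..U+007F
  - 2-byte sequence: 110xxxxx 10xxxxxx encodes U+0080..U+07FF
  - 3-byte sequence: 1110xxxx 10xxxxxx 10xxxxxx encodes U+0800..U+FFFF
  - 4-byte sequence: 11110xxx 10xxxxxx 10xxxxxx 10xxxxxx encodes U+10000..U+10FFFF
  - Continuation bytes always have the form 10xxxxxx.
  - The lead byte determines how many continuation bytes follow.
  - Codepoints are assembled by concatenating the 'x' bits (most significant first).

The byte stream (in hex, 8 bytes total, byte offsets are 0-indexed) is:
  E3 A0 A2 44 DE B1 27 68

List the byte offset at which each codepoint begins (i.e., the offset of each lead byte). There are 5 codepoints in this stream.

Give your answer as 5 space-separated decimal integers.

Byte[0]=E3: 3-byte lead, need 2 cont bytes. acc=0x3
Byte[1]=A0: continuation. acc=(acc<<6)|0x20=0xE0
Byte[2]=A2: continuation. acc=(acc<<6)|0x22=0x3822
Completed: cp=U+3822 (starts at byte 0)
Byte[3]=44: 1-byte ASCII. cp=U+0044
Byte[4]=DE: 2-byte lead, need 1 cont bytes. acc=0x1E
Byte[5]=B1: continuation. acc=(acc<<6)|0x31=0x7B1
Completed: cp=U+07B1 (starts at byte 4)
Byte[6]=27: 1-byte ASCII. cp=U+0027
Byte[7]=68: 1-byte ASCII. cp=U+0068

Answer: 0 3 4 6 7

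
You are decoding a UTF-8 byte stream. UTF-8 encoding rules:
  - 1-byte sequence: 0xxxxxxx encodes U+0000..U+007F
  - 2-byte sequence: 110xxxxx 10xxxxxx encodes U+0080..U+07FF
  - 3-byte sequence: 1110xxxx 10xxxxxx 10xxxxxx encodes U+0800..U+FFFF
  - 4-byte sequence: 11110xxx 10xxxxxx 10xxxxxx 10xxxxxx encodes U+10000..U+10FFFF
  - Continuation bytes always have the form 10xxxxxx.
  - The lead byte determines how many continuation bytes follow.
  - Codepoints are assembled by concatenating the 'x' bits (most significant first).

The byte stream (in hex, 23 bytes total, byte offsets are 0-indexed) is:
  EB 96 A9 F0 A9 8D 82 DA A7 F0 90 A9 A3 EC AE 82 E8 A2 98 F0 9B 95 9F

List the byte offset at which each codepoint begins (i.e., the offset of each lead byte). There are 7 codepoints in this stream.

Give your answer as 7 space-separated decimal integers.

Answer: 0 3 7 9 13 16 19

Derivation:
Byte[0]=EB: 3-byte lead, need 2 cont bytes. acc=0xB
Byte[1]=96: continuation. acc=(acc<<6)|0x16=0x2D6
Byte[2]=A9: continuation. acc=(acc<<6)|0x29=0xB5A9
Completed: cp=U+B5A9 (starts at byte 0)
Byte[3]=F0: 4-byte lead, need 3 cont bytes. acc=0x0
Byte[4]=A9: continuation. acc=(acc<<6)|0x29=0x29
Byte[5]=8D: continuation. acc=(acc<<6)|0x0D=0xA4D
Byte[6]=82: continuation. acc=(acc<<6)|0x02=0x29342
Completed: cp=U+29342 (starts at byte 3)
Byte[7]=DA: 2-byte lead, need 1 cont bytes. acc=0x1A
Byte[8]=A7: continuation. acc=(acc<<6)|0x27=0x6A7
Completed: cp=U+06A7 (starts at byte 7)
Byte[9]=F0: 4-byte lead, need 3 cont bytes. acc=0x0
Byte[10]=90: continuation. acc=(acc<<6)|0x10=0x10
Byte[11]=A9: continuation. acc=(acc<<6)|0x29=0x429
Byte[12]=A3: continuation. acc=(acc<<6)|0x23=0x10A63
Completed: cp=U+10A63 (starts at byte 9)
Byte[13]=EC: 3-byte lead, need 2 cont bytes. acc=0xC
Byte[14]=AE: continuation. acc=(acc<<6)|0x2E=0x32E
Byte[15]=82: continuation. acc=(acc<<6)|0x02=0xCB82
Completed: cp=U+CB82 (starts at byte 13)
Byte[16]=E8: 3-byte lead, need 2 cont bytes. acc=0x8
Byte[17]=A2: continuation. acc=(acc<<6)|0x22=0x222
Byte[18]=98: continuation. acc=(acc<<6)|0x18=0x8898
Completed: cp=U+8898 (starts at byte 16)
Byte[19]=F0: 4-byte lead, need 3 cont bytes. acc=0x0
Byte[20]=9B: continuation. acc=(acc<<6)|0x1B=0x1B
Byte[21]=95: continuation. acc=(acc<<6)|0x15=0x6D5
Byte[22]=9F: continuation. acc=(acc<<6)|0x1F=0x1B55F
Completed: cp=U+1B55F (starts at byte 19)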